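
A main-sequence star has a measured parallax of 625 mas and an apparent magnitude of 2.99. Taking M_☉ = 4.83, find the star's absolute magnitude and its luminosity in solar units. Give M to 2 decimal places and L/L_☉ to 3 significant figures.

d = 1/p = 1000/625 mas = 1.600 pc
M = m − 5 log₁₀ d + 5 = 2.99 − 5·0.2041 + 5 = 6.969
M − M_☉ = 6.969 − 4.83 = 2.139
L/L_☉ = 10^(−0.4 × 2.139) = 0.1394

M ≈ 6.97; L/L_☉ ≈ 0.139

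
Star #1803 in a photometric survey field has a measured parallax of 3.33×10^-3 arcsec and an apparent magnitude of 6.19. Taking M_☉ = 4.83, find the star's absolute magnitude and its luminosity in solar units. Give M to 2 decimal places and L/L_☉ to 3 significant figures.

d = 1/p = 1/3.33×10^-3″ = 300.3 pc
M = m − 5 log₁₀ d + 5 = 6.19 − 5·2.4776 + 5 = -1.198
M − M_☉ = -1.198 − 4.83 = -6.028
L/L_☉ = 10^(−0.4 × -6.028) = 257.7

M ≈ -1.20; L/L_☉ ≈ 258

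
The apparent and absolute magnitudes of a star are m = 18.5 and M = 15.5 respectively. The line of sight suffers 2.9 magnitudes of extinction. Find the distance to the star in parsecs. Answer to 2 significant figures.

d ≈ 10 pc

m − M = 5 log₁₀(d/10 pc) + A  ⇒  18.5 − (15.5) − 2.9 = 5 log₁₀(d/10)
0.100 = 5 log₁₀(d/10)
log₁₀ d = (m − M − A)/5 + 1 = 1.0200
d = 10^1.0200 = 10.47 pc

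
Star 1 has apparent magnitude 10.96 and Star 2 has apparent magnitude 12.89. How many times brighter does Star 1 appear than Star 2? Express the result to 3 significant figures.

5.92

Δm = 10.96 − (12.89) = -1.93
Flux ratio = 10^(−0.4 Δm) = 10^(−0.4 × -1.93) = 10^0.772 = 5.916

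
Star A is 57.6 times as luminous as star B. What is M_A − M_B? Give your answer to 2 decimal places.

Pogson: ΔM = −2.5 log₁₀(ratio) = −2.5 log₁₀(57.6) = −2.5 × 1.7604 = -4.401
Star A is brighter, so it has the smaller magnitude: the difference is negative.

M_A − M_B ≈ -4.40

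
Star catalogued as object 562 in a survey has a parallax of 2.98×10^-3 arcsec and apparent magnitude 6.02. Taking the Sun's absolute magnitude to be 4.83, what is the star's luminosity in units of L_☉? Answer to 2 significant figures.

L/L_☉ ≈ 380

d = 1/p = 1/2.98×10^-3″ = 335.6 pc
M = m − 5 log₁₀ d + 5 = 6.02 − 5·2.5258 + 5 = -1.609
M − M_☉ = -1.609 − 4.83 = -6.439
L/L_☉ = 10^(−0.4 × -6.439) = 376.3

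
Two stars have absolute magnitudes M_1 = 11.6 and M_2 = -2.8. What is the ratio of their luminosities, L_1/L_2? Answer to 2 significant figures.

L_1/L_2 ≈ 1.7×10^-6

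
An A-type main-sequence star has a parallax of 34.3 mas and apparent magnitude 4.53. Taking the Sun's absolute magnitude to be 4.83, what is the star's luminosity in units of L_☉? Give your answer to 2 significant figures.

d = 1/p = 1000/34.3 mas = 29.15 pc
M = m − 5 log₁₀ d + 5 = 4.53 − 5·1.4647 + 5 = 2.206
M − M_☉ = 2.206 − 4.83 = -2.624
L/L_☉ = 10^(−0.4 × -2.624) = 11.20

L/L_☉ ≈ 11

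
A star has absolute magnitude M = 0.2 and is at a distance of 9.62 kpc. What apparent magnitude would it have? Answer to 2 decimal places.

m ≈ 15.12

d = 9.62 kpc = 9620 pc
m = M + 5 log₁₀ d − 5 = 0.2 + 5·3.9832 − 5 = 15.116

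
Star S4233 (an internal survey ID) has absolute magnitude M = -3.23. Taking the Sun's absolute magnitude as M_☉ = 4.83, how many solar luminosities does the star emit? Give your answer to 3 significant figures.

M − M_☉ = -3.23 − 4.83 = -8.060
L/L_☉ = 10^(−0.4 (M − M_☉)) = 10^3.224 = 1675

L/L_☉ ≈ 1670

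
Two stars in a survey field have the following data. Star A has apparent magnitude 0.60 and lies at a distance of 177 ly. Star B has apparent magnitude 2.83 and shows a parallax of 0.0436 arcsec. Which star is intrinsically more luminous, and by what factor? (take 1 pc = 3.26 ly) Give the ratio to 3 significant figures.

Star A is more luminous, by a factor of 43.7.

Star A: d = 177 ly / 3.26 = 54.29 pc
Star A: M = m − 5 log₁₀ d + 5 = 0.60 − 5·1.7348 + 5 = -3.074
Star B: d = 1/p = 1/0.0436″ = 22.94 pc
Star B: M = m − 5 log₁₀ d + 5 = 2.83 − 5·1.3605 + 5 = 1.027
ΔM = M_A − M_B = -3.074 − (1.027) = -4.101; smaller M is more luminous → Star A.
L ratio = 10^(0.4 |ΔM|) = 10^1.640 = 43.70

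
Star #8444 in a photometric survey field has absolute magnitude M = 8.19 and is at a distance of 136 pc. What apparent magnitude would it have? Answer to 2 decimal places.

m ≈ 13.86

m = M + 5 log₁₀ d − 5 = 8.19 + 5·2.1335 − 5 = 13.858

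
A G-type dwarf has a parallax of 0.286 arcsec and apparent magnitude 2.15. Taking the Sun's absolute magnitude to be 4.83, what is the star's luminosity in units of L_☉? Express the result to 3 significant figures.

L/L_☉ ≈ 1.44

d = 1/p = 1/0.286″ = 3.497 pc
M = m − 5 log₁₀ d + 5 = 2.15 − 5·0.5436 + 5 = 4.432
M − M_☉ = 4.432 − 4.83 = -0.398
L/L_☉ = 10^(−0.4 × -0.398) = 1.443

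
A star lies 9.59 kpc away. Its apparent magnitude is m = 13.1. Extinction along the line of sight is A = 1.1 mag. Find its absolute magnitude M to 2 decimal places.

M ≈ -2.91

d = 9.59 kpc = 9590 pc
5 log₁₀(d/10 pc) = 5 log₁₀(9590) − 5 = 14.909
M = m − 5 log₁₀(d/10) − A = 13.1 − 14.909 − 1.1 = -2.909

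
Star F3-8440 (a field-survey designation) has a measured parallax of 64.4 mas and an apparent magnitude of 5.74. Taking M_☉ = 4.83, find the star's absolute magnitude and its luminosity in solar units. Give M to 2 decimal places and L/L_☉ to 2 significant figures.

M ≈ 4.78; L/L_☉ ≈ 1.0

d = 1/p = 1000/64.4 mas = 15.53 pc
M = m − 5 log₁₀ d + 5 = 5.74 − 5·1.1911 + 5 = 4.784
M − M_☉ = 4.784 − 4.83 = -0.046
L/L_☉ = 10^(−0.4 × -0.046) = 1.043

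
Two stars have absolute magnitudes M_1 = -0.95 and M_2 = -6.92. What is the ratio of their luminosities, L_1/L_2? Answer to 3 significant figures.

L_1/L_2 ≈ 4.09×10^-3

ΔM = M_1 − M_2 = 5.97
L_1/L_2 = 10^(−0.4 ΔM) = 10^-2.388 = 4.093×10^-3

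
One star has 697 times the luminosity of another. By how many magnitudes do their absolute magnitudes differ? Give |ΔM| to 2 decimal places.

Pogson: ΔM = −2.5 log₁₀(ratio) = −2.5 log₁₀(697) = −2.5 × 2.8432 = -7.108

|ΔM| ≈ 7.11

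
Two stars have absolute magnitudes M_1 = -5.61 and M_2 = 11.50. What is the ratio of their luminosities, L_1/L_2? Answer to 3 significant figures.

L_1/L_2 ≈ 6.98×10^6

ΔM = M_1 − M_2 = -17.11
L_1/L_2 = 10^(−0.4 ΔM) = 10^6.844 = 6.982×10^6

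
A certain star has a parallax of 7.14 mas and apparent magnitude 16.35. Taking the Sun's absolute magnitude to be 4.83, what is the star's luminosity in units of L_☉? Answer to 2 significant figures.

L/L_☉ ≈ 4.8×10^-3

d = 1/p = 1000/7.14 mas = 140.1 pc
M = m − 5 log₁₀ d + 5 = 16.35 − 5·2.1463 + 5 = 10.618
M − M_☉ = 10.618 − 4.83 = 5.788
L/L_☉ = 10^(−0.4 × 5.788) = 4.837×10^-3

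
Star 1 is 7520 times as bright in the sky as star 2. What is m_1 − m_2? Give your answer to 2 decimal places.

m_1 − m_2 ≈ -9.69

Pogson: Δm = −2.5 log₁₀(ratio) = −2.5 log₁₀(7520) = −2.5 × 3.8762 = -9.691
Star 1 is brighter, so it has the smaller magnitude: the difference is negative.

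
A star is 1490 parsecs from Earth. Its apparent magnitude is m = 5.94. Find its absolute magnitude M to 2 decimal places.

5 log₁₀(d/10 pc) = 5 log₁₀(1490) − 5 = 10.866
M = m − 5 log₁₀(d/10) = 5.94 − 10.866 = -4.926

M ≈ -4.93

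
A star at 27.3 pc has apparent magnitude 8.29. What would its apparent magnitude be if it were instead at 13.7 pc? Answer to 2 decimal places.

m ≈ 6.79

Flux ∝ 1/d², so Δm = 5 log₁₀(d₂/d₁) = 5 log₁₀(13.7/27.3) = -1.497
m₂ = m₁ + Δm = 8.29 + (-1.497) = 6.793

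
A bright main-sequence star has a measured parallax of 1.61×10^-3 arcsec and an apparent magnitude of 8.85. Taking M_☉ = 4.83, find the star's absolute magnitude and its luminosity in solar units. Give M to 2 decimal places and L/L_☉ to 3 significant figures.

M ≈ -0.12; L/L_☉ ≈ 95.1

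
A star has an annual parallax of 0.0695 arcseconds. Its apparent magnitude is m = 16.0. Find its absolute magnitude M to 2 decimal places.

d = 1/p = 1/0.0695″ = 14.39 pc
5 log₁₀(d/10 pc) = 5 log₁₀(14.39) − 5 = 0.790
M = m − 5 log₁₀(d/10) = 16.0 − 0.790 = 15.210

M ≈ 15.21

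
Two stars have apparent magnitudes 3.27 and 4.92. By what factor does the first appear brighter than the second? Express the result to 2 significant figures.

Magnitude difference = -1.65
Flux ratio = 10^(−0.4 Δm) = 10^(−0.4 × -1.65) = 10^0.660 = 4.571

4.6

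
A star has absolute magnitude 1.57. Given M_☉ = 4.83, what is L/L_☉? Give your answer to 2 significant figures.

L/L_☉ ≈ 20

M − M_☉ = 1.57 − 4.83 = -3.260
L/L_☉ = 10^(−0.4 (M − M_☉)) = 10^1.304 = 20.14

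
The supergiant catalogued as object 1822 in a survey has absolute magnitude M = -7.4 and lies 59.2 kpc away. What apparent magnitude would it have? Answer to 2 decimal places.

d = 59.2 kpc = 59200 pc
m = M + 5 log₁₀ d − 5 = -7.4 + 5·4.7723 − 5 = 11.462

m ≈ 11.46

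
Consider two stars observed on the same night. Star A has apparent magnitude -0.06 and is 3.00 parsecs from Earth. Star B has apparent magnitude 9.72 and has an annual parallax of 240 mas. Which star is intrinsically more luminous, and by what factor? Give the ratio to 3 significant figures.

Star A: M = m − 5 log₁₀ d + 5 = -0.06 − 5·0.4771 + 5 = 2.554
Star B: p = 240 mas = 0.240″ → d = 1/p = 4.167 pc
Star B: M = m − 5 log₁₀ d + 5 = 9.72 − 5·0.6198 + 5 = 11.621
ΔM = M_A − M_B = 2.554 − (11.621) = -9.067; smaller M is more luminous → Star A.
L ratio = 10^(0.4 |ΔM|) = 10^3.627 = 4233

Star A is more luminous, by a factor of 4230.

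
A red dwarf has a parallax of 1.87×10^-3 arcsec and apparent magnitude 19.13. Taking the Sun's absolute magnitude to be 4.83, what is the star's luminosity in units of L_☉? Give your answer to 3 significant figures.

L/L_☉ ≈ 5.45×10^-3

d = 1/p = 1/1.87×10^-3″ = 534.8 pc
M = m − 5 log₁₀ d + 5 = 19.13 − 5·2.7282 + 5 = 10.489
M − M_☉ = 10.489 − 4.83 = 5.659
L/L_☉ = 10^(−0.4 × 5.659) = 5.449×10^-3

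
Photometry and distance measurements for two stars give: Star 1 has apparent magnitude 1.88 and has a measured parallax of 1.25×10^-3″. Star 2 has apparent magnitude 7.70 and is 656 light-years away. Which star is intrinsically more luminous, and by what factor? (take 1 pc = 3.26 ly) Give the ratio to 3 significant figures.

Star 1: d = 1/p = 1/1.25×10^-3″ = 800.0 pc
Star 1: M = m − 5 log₁₀ d + 5 = 1.88 − 5·2.9031 + 5 = -7.635
Star 2: d = 656 ly / 3.26 = 201.2 pc
Star 2: M = m − 5 log₁₀ d + 5 = 7.70 − 5·2.3037 + 5 = 1.182
ΔM = M_1 − M_2 = -7.635 − (1.182) = -8.817; smaller M is more luminous → Star 1.
L ratio = 10^(0.4 |ΔM|) = 10^3.527 = 3364

Star 1 is more luminous, by a factor of 3360.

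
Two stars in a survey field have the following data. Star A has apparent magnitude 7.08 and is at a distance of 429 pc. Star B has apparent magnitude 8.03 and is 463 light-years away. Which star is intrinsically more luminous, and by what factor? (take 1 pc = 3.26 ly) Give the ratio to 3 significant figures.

Star A is more luminous, by a factor of 21.9.

Star A: M = m − 5 log₁₀ d + 5 = 7.08 − 5·2.6325 + 5 = -1.082
Star B: d = 463 ly / 3.26 = 142.0 pc
Star B: M = m − 5 log₁₀ d + 5 = 8.03 − 5·2.1524 + 5 = 2.268
ΔM = M_A − M_B = -1.082 − (2.268) = -3.350; smaller M is more luminous → Star A.
L ratio = 10^(0.4 |ΔM|) = 10^1.340 = 21.89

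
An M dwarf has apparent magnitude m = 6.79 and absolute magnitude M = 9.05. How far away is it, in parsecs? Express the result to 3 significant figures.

d ≈ 3.53 pc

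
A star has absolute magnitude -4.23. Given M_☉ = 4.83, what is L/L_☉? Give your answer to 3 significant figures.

M − M_☉ = -4.23 − 4.83 = -9.060
L/L_☉ = 10^(−0.4 (M − M_☉)) = 10^3.624 = 4207

L/L_☉ ≈ 4210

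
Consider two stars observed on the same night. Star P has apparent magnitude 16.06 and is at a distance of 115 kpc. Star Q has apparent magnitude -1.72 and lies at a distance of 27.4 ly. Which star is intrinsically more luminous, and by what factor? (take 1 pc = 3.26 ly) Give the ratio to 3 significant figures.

Star P: d = 115 kpc = 115000 pc
Star P: M = m − 5 log₁₀ d + 5 = 16.06 − 5·5.0607 + 5 = -4.243
Star Q: d = 27.4 ly / 3.26 = 8.405 pc
Star Q: M = m − 5 log₁₀ d + 5 = -1.72 − 5·0.9245 + 5 = -1.343
ΔM = M_P − M_Q = -4.243 − (-1.343) = -2.901; smaller M is more luminous → Star P.
L ratio = 10^(0.4 |ΔM|) = 10^1.160 = 14.47

Star P is more luminous, by a factor of 14.5.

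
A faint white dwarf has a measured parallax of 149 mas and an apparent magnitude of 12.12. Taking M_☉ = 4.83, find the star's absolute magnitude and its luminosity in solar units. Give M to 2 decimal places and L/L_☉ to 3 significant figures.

d = 1/p = 1000/149 mas = 6.711 pc
M = m − 5 log₁₀ d + 5 = 12.12 − 5·0.8268 + 5 = 12.986
M − M_☉ = 12.986 − 4.83 = 8.156
L/L_☉ = 10^(−0.4 × 8.156) = 5.465×10^-4

M ≈ 12.99; L/L_☉ ≈ 5.47×10^-4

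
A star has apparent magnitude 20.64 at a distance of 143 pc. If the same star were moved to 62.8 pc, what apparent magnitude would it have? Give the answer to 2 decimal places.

Flux ∝ 1/d², so Δm = 5 log₁₀(d₂/d₁) = 5 log₁₀(62.8/143) = -1.787
m₂ = m₁ + Δm = 20.64 + (-1.787) = 18.853

m ≈ 18.85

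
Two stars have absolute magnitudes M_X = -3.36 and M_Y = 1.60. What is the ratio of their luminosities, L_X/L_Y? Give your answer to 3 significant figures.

L_X/L_Y ≈ 96.4

ΔM = M_X − M_Y = -4.96
L_X/L_Y = 10^(−0.4 ΔM) = 10^1.984 = 96.38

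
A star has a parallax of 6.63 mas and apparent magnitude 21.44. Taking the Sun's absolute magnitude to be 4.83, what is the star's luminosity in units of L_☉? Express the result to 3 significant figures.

L/L_☉ ≈ 5.16×10^-5

d = 1/p = 1000/6.63 mas = 150.8 pc
M = m − 5 log₁₀ d + 5 = 21.44 − 5·2.1785 + 5 = 15.548
M − M_☉ = 15.548 − 4.83 = 10.718
L/L_☉ = 10^(−0.4 × 10.718) = 5.164×10^-5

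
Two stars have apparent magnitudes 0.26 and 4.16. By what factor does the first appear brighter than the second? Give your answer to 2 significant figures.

Magnitude difference = -3.90
Flux ratio = 10^(−0.4 Δm) = 10^(−0.4 × -3.90) = 10^1.560 = 36.31

36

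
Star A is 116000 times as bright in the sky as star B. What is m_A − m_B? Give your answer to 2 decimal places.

m_A − m_B ≈ -12.66

Pogson: Δm = −2.5 log₁₀(ratio) = −2.5 log₁₀(116000) = −2.5 × 5.0645 = -12.661
Star A is brighter, so it has the smaller magnitude: the difference is negative.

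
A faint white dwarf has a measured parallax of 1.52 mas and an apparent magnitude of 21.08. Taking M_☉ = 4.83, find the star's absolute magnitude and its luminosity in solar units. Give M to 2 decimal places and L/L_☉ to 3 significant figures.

d = 1/p = 1000/1.52 mas = 657.9 pc
M = m − 5 log₁₀ d + 5 = 21.08 − 5·2.8182 + 5 = 11.989
M − M_☉ = 11.989 − 4.83 = 7.159
L/L_☉ = 10^(−0.4 × 7.159) = 1.369×10^-3

M ≈ 11.99; L/L_☉ ≈ 1.37×10^-3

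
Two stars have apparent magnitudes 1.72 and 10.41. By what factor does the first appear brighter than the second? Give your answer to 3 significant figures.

Δm = 1.72 − (10.41) = -8.69
Flux ratio = 10^(−0.4 Δm) = 10^(−0.4 × -8.69) = 10^3.476 = 2992

2990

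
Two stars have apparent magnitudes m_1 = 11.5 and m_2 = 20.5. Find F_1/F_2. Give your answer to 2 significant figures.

Δm = 11.5 − (20.5) = -9.0
Flux ratio = 10^(−0.4 Δm) = 10^(−0.4 × -9.0) = 10^3.600 = 3981

F_1/F_2 ≈ 4000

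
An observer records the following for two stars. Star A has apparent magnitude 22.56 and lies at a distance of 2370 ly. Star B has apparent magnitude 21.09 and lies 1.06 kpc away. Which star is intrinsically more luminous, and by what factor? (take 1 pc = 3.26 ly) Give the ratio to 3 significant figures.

Star B is more luminous, by a factor of 8.23.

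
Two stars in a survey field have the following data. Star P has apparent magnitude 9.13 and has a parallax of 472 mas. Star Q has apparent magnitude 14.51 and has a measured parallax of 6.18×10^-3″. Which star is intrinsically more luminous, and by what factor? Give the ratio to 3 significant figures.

Star P: p = 472 mas = 0.472″ → d = 1/p = 2.119 pc
Star P: M = m − 5 log₁₀ d + 5 = 9.13 − 5·0.3261 + 5 = 12.500
Star Q: d = 1/p = 1/6.18×10^-3″ = 161.8 pc
Star Q: M = m − 5 log₁₀ d + 5 = 14.51 − 5·2.2090 + 5 = 8.465
ΔM = M_P − M_Q = 12.500 − (8.465) = 4.035; smaller M is more luminous → Star Q.
L ratio = 10^(0.4 |ΔM|) = 10^1.614 = 41.11

Star Q is more luminous, by a factor of 41.1.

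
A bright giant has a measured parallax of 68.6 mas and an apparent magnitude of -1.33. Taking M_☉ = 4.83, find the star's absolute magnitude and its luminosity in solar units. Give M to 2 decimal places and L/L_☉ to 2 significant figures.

d = 1/p = 1000/68.6 mas = 14.58 pc
M = m − 5 log₁₀ d + 5 = -1.33 − 5·1.1637 + 5 = -2.148
M − M_☉ = -2.148 − 4.83 = -6.978
L/L_☉ = 10^(−0.4 × -6.978) = 618.5

M ≈ -2.15; L/L_☉ ≈ 620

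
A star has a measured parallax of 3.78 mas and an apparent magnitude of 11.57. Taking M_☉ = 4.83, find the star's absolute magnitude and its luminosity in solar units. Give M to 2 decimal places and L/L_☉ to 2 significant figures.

M ≈ 4.46; L/L_☉ ≈ 1.4

d = 1/p = 1000/3.78 mas = 264.6 pc
M = m − 5 log₁₀ d + 5 = 11.57 − 5·2.4225 + 5 = 4.457
M − M_☉ = 4.457 − 4.83 = -0.373
L/L_☉ = 10^(−0.4 × -0.373) = 1.409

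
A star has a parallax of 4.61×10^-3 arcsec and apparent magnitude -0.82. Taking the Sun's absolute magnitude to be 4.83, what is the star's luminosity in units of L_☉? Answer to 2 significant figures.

d = 1/p = 1/4.61×10^-3″ = 216.9 pc
M = m − 5 log₁₀ d + 5 = -0.82 − 5·2.3363 + 5 = -7.501
M − M_☉ = -7.501 − 4.83 = -12.331
L/L_☉ = 10^(−0.4 × -12.331) = 85620

L/L_☉ ≈ 86000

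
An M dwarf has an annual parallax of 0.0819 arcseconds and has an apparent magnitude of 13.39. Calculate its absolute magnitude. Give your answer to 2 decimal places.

d = 1/p = 1/0.0819″ = 12.21 pc
5 log₁₀(d/10 pc) = 5 log₁₀(12.21) − 5 = 0.434
M = m − 5 log₁₀(d/10) = 13.39 − 0.434 = 12.956

M ≈ 12.96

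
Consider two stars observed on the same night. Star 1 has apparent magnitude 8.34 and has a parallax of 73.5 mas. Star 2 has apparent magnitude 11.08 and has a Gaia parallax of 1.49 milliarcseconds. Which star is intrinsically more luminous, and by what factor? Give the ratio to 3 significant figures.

Star 1: p = 73.5 mas = 0.0735″ → d = 1/p = 13.61 pc
Star 1: M = m − 5 log₁₀ d + 5 = 8.34 − 5·1.1337 + 5 = 7.671
Star 2: p = 1.49 mas = 1.49×10^-3″ → d = 1/p = 671.1 pc
Star 2: M = m − 5 log₁₀ d + 5 = 11.08 − 5·2.8268 + 5 = 1.946
ΔM = M_1 − M_2 = 7.671 − (1.946) = 5.726; smaller M is more luminous → Star 2.
L ratio = 10^(0.4 |ΔM|) = 10^2.290 = 195.1

Star 2 is more luminous, by a factor of 195.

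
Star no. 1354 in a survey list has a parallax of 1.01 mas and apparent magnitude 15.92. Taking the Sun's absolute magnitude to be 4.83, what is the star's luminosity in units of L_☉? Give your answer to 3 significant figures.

L/L_☉ ≈ 0.359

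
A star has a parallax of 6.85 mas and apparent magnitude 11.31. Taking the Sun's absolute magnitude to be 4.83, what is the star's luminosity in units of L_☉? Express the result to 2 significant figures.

L/L_☉ ≈ 0.55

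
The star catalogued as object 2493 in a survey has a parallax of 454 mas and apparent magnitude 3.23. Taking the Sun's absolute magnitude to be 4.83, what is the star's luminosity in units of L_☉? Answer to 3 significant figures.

L/L_☉ ≈ 0.212

d = 1/p = 1000/454 mas = 2.203 pc
M = m − 5 log₁₀ d + 5 = 3.23 − 5·0.3429 + 5 = 6.515
M − M_☉ = 6.515 − 4.83 = 1.685
L/L_☉ = 10^(−0.4 × 1.685) = 0.2118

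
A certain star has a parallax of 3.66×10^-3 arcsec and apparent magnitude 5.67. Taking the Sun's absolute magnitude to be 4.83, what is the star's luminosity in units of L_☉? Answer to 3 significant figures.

d = 1/p = 1/3.66×10^-3″ = 273.2 pc
M = m − 5 log₁₀ d + 5 = 5.67 − 5·2.4365 + 5 = -1.513
M − M_☉ = -1.513 − 4.83 = -6.343
L/L_☉ = 10^(−0.4 × -6.343) = 344.4

L/L_☉ ≈ 344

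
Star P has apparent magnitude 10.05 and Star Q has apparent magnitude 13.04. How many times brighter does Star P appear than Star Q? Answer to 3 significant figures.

15.7

Magnitude difference = -2.99
Flux ratio = 10^(−0.4 Δm) = 10^(−0.4 × -2.99) = 10^1.196 = 15.70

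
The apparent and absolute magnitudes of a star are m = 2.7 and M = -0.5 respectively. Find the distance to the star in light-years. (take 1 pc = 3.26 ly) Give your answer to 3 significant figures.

μ = m − M = 3.200
m − M = 5 log₁₀ d − 5
log₁₀ d = (m − M)/5 + 1 = 1.6400
d = 10^1.6400 = 43.65 pc
= 142.3 ly

d ≈ 142 ly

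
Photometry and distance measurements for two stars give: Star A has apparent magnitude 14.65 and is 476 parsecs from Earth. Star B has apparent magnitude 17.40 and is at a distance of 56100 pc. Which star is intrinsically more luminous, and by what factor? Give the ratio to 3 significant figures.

Star B is more luminous, by a factor of 1100.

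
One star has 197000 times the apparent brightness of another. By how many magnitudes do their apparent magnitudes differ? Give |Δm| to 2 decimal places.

Pogson: Δm = −2.5 log₁₀(ratio) = −2.5 log₁₀(197000) = −2.5 × 5.2945 = -13.236

|Δm| ≈ 13.24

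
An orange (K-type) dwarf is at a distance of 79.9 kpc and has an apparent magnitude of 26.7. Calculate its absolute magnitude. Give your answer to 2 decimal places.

d = 79.9 kpc = 79900 pc
5 log₁₀(d/10 pc) = 5 log₁₀(79900) − 5 = 19.513
M = m − 5 log₁₀(d/10) = 26.7 − 19.513 = 7.187

M ≈ 7.19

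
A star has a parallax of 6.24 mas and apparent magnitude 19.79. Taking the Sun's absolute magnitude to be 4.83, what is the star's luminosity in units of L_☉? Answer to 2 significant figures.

d = 1/p = 1000/6.24 mas = 160.3 pc
M = m − 5 log₁₀ d + 5 = 19.79 − 5·2.2048 + 5 = 13.766
M − M_☉ = 13.766 − 4.83 = 8.936
L/L_☉ = 10^(−0.4 × 8.936) = 2.665×10^-4

L/L_☉ ≈ 2.7×10^-4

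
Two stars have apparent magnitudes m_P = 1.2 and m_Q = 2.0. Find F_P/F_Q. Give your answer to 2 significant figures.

Δm = 1.2 − (2.0) = -0.8
Flux ratio = 10^(−0.4 Δm) = 10^(−0.4 × -0.8) = 10^0.320 = 2.089

F_P/F_Q ≈ 2.1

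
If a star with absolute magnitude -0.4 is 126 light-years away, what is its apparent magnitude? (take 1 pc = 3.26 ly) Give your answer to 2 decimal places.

d = 126 ly / 3.26 = 38.65 pc
m = M + 5 log₁₀ d − 5 = -0.4 + 5·1.5872 − 5 = 2.536

m ≈ 2.54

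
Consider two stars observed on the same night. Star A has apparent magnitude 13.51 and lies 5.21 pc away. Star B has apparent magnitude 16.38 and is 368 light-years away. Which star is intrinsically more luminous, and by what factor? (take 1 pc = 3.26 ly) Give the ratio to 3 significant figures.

Star A: M = m − 5 log₁₀ d + 5 = 13.51 − 5·0.7168 + 5 = 14.926
Star B: d = 368 ly / 3.26 = 112.9 pc
Star B: M = m − 5 log₁₀ d + 5 = 16.38 − 5·2.0526 + 5 = 11.117
ΔM = M_A − M_B = 14.926 − (11.117) = 3.809; smaller M is more luminous → Star B.
L ratio = 10^(0.4 |ΔM|) = 10^1.524 = 33.39

Star B is more luminous, by a factor of 33.4.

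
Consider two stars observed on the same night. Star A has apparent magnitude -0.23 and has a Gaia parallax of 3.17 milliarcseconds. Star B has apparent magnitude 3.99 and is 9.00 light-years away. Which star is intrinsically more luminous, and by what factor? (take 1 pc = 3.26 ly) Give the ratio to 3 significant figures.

Star A: p = 3.17 mas = 3.17×10^-3″ → d = 1/p = 315.5 pc
Star A: M = m − 5 log₁₀ d + 5 = -0.23 − 5·2.4989 + 5 = -7.725
Star B: d = 9.00 ly / 3.26 = 2.761 pc
Star B: M = m − 5 log₁₀ d + 5 = 3.99 − 5·0.4410 + 5 = 6.785
ΔM = M_A − M_B = -7.725 − (6.785) = -14.510; smaller M is more luminous → Star A.
L ratio = 10^(0.4 |ΔM|) = 10^5.804 = 636500

Star A is more luminous, by a factor of 637000.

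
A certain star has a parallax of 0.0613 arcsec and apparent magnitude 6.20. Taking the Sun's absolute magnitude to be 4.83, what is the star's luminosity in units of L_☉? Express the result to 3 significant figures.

d = 1/p = 1/0.0613″ = 16.31 pc
M = m − 5 log₁₀ d + 5 = 6.20 − 5·1.2125 + 5 = 5.137
M − M_☉ = 5.137 − 4.83 = 0.307
L/L_☉ = 10^(−0.4 × 0.307) = 0.7535

L/L_☉ ≈ 0.753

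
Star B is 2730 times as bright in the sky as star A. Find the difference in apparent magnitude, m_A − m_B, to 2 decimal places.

Pogson: Δm = −2.5 log₁₀(ratio) = −2.5 log₁₀(2730) = −2.5 × 3.4362 = -8.590
Star B is brighter so has the smaller magnitude: m_A − m_B is positive.

m_A − m_B ≈ 8.59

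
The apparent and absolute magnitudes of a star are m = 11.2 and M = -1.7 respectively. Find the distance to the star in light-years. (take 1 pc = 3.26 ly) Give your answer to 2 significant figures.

Distance modulus: m − M = 11.2 − (-1.7) = 12.900
m − M = 5 log₁₀ d − 5
log₁₀ d = (m − M)/5 + 1 = 3.5800
d = 10^3.5800 = 3802 pc
= 12390 ly

d ≈ 12000 ly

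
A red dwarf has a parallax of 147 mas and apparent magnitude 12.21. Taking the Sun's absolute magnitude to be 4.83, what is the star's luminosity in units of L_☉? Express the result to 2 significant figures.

d = 1/p = 1000/147 mas = 6.803 pc
M = m − 5 log₁₀ d + 5 = 12.21 − 5·0.8327 + 5 = 13.047
M − M_☉ = 13.047 − 4.83 = 8.217
L/L_☉ = 10^(−0.4 × 8.217) = 5.169×10^-4

L/L_☉ ≈ 5.2×10^-4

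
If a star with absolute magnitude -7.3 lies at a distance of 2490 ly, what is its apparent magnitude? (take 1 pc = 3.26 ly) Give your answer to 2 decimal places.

m ≈ 2.11

d = 2490 ly / 3.26 = 763.8 pc
m = M + 5 log₁₀ d − 5 = -7.3 + 5·2.8830 − 5 = 2.115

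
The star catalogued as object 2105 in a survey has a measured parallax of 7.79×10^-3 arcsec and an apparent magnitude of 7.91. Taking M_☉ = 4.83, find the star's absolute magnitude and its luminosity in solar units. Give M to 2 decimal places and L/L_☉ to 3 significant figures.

d = 1/p = 1/7.79×10^-3″ = 128.4 pc
M = m − 5 log₁₀ d + 5 = 7.91 − 5·2.1085 + 5 = 2.368
M − M_☉ = 2.368 − 4.83 = -2.462
L/L_☉ = 10^(−0.4 × -2.462) = 9.659

M ≈ 2.37; L/L_☉ ≈ 9.66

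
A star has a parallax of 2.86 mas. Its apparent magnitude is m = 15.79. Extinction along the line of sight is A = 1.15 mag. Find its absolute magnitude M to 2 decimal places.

M ≈ 6.92

p = 2.86 mas = 2.86×10^-3″ → d = 1/p = 349.7 pc
5 log₁₀(d/10 pc) = 5 log₁₀(349.7) − 5 = 7.718
M = m − 5 log₁₀(d/10) − A = 15.79 − 7.718 − 1.15 = 6.922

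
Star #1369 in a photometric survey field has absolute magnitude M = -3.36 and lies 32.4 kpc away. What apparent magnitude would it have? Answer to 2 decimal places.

m ≈ 14.19

d = 32.4 kpc = 32400 pc
m = M + 5 log₁₀ d − 5 = -3.36 + 5·4.5105 − 5 = 14.193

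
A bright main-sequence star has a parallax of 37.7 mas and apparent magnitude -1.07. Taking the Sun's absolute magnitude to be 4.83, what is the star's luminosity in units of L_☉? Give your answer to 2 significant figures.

L/L_☉ ≈ 1600

d = 1/p = 1000/37.7 mas = 26.53 pc
M = m − 5 log₁₀ d + 5 = -1.07 − 5·1.4237 + 5 = -3.188
M − M_☉ = -3.188 − 4.83 = -8.018
L/L_☉ = 10^(−0.4 × -8.018) = 1612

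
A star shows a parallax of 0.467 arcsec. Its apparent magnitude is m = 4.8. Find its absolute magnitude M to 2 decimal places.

M ≈ 8.15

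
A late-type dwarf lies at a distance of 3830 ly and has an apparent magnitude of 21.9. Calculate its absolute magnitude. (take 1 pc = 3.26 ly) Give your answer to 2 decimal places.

d = 3830 ly / 3.26 = 1175 pc
5 log₁₀(d/10 pc) = 5 log₁₀(1175) − 5 = 10.350
M = m − 5 log₁₀(d/10) = 21.9 − 10.350 = 11.550

M ≈ 11.55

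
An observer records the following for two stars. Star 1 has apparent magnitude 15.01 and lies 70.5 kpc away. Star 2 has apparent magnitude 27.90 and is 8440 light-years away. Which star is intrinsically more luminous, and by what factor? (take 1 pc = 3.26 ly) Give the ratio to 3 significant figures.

Star 1: d = 70.5 kpc = 70500 pc
Star 1: M = m − 5 log₁₀ d + 5 = 15.01 − 5·4.8482 + 5 = -4.231
Star 2: d = 8440 ly / 3.26 = 2589 pc
Star 2: M = m − 5 log₁₀ d + 5 = 27.90 − 5·3.4131 + 5 = 15.834
ΔM = M_1 − M_2 = -4.231 − (15.834) = -20.065; smaller M is more luminous → Star 1.
L ratio = 10^(0.4 |ΔM|) = 10^8.026 = 1.062×10^8

Star 1 is more luminous, by a factor of 1.06×10^8.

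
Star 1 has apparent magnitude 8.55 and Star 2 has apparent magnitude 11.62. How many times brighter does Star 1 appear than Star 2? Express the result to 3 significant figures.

Magnitude difference = -3.07
Flux ratio = 10^(−0.4 Δm) = 10^(−0.4 × -3.07) = 10^1.228 = 16.90

16.9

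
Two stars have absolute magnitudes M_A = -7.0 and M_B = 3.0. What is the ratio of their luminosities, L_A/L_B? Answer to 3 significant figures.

ΔM = M_A − M_B = -10.0
L_A/L_B = 10^(−0.4 ΔM) = 10^4.000 = 10000

L_A/L_B ≈ 10000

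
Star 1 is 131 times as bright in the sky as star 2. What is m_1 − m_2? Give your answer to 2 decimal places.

m_1 − m_2 ≈ -5.29

Pogson: Δm = −2.5 log₁₀(ratio) = −2.5 log₁₀(131) = −2.5 × 2.1173 = -5.293
Star 1 is brighter, so it has the smaller magnitude: the difference is negative.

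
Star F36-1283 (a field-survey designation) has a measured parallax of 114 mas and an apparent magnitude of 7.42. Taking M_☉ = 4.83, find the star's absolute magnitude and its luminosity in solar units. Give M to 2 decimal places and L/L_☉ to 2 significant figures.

d = 1/p = 1000/114 mas = 8.772 pc
M = m − 5 log₁₀ d + 5 = 7.42 − 5·0.9431 + 5 = 7.705
M − M_☉ = 7.705 − 4.83 = 2.875
L/L_☉ = 10^(−0.4 × 2.875) = 0.07083

M ≈ 7.70; L/L_☉ ≈ 0.071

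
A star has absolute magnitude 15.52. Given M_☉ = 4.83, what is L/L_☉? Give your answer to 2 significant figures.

L/L_☉ ≈ 5.3×10^-5

M − M_☉ = 15.52 − 4.83 = 10.690
L/L_☉ = 10^(−0.4 (M − M_☉)) = 10^-4.276 = 5.297×10^-5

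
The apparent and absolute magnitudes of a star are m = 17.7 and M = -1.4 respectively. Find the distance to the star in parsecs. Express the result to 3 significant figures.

Distance modulus: m − M = 17.7 − (-1.4) = 19.100
m − M = 5 log₁₀ d − 5
log₁₀ d = (m − M)/5 + 1 = 4.8200
d = 10^4.8200 = 66070 pc

d ≈ 66100 pc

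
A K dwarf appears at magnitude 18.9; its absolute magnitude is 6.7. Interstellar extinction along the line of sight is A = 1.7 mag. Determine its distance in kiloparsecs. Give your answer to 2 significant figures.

d ≈ 1.3 kpc

m − M = 5 log₁₀(d/10 pc) + A  ⇒  18.9 − (6.7) − 1.7 = 5 log₁₀(d/10)
10.500 = 5 log₁₀(d/10)
log₁₀ d = (m − M − A)/5 + 1 = 3.1000
d = 10^3.1000 = 1259 pc
= 1.259 kpc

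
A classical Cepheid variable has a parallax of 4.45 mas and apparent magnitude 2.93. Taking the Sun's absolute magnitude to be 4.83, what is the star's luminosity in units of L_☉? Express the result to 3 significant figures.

L/L_☉ ≈ 2910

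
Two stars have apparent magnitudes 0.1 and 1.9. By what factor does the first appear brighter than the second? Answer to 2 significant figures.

5.2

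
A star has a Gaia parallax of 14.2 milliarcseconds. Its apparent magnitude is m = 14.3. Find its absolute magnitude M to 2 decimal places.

M ≈ 10.06

p = 14.2 mas = 0.0142″ → d = 1/p = 70.42 pc
5 log₁₀(d/10 pc) = 5 log₁₀(70.42) − 5 = 4.239
M = m − 5 log₁₀(d/10) = 14.3 − 4.239 = 10.061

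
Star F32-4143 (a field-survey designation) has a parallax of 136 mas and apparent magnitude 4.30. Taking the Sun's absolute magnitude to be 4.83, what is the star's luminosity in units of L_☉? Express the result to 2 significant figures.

L/L_☉ ≈ 0.88

d = 1/p = 1000/136 mas = 7.353 pc
M = m − 5 log₁₀ d + 5 = 4.30 − 5·0.8665 + 5 = 4.968
M − M_☉ = 4.968 − 4.83 = 0.138
L/L_☉ = 10^(−0.4 × 0.138) = 0.8809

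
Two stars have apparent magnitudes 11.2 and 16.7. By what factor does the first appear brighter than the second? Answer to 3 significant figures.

Δm = 11.2 − (16.7) = -5.5
Flux ratio = 10^(−0.4 Δm) = 10^(−0.4 × -5.5) = 10^2.200 = 158.5

158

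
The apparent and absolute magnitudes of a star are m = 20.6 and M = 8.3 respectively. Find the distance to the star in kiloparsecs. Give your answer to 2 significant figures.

d ≈ 2.9 kpc

Distance modulus: m − M = 20.6 − (8.3) = 12.300
m − M = 5 log₁₀ d − 5
log₁₀ d = (m − M)/5 + 1 = 3.4600
d = 10^3.4600 = 2884 pc
= 2.884 kpc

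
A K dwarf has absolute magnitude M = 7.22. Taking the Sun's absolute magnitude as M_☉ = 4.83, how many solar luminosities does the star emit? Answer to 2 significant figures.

L/L_☉ ≈ 0.11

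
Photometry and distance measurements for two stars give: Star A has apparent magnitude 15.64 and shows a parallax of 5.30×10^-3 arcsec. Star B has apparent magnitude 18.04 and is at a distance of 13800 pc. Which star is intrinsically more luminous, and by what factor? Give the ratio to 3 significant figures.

Star B is more luminous, by a factor of 587.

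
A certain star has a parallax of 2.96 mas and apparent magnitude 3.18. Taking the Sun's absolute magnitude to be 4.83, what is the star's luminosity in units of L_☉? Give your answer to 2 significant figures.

L/L_☉ ≈ 5200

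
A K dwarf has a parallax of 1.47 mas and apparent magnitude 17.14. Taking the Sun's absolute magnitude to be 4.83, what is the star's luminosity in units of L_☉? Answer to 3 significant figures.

L/L_☉ ≈ 0.0551

d = 1/p = 1000/1.47 mas = 680.3 pc
M = m − 5 log₁₀ d + 5 = 17.14 − 5·2.8327 + 5 = 7.977
M − M_☉ = 7.977 − 4.83 = 3.147
L/L_☉ = 10^(−0.4 × 3.147) = 0.05513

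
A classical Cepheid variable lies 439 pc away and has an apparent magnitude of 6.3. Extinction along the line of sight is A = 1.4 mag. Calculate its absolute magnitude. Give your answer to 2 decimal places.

M ≈ -3.31

5 log₁₀(d/10 pc) = 5 log₁₀(439.0) − 5 = 8.212
M = m − 5 log₁₀(d/10) − A = 6.3 − 8.212 − 1.4 = -3.312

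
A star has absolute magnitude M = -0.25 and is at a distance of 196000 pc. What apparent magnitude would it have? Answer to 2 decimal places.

m ≈ 21.21

m = M + 5 log₁₀ d − 5 = -0.25 + 5·5.2923 − 5 = 21.211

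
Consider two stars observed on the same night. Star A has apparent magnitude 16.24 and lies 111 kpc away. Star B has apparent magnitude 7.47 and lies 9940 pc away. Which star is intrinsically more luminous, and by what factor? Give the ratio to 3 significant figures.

Star B is more luminous, by a factor of 25.8.

Star A: d = 111 kpc = 111000 pc
Star A: M = m − 5 log₁₀ d + 5 = 16.24 − 5·5.0453 + 5 = -3.987
Star B: M = m − 5 log₁₀ d + 5 = 7.47 − 5·3.9974 + 5 = -7.517
ΔM = M_A − M_B = -3.987 − (-7.517) = 3.530; smaller M is more luminous → Star B.
L ratio = 10^(0.4 |ΔM|) = 10^1.412 = 25.83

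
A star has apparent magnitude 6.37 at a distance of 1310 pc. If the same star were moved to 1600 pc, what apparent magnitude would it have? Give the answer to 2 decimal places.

Flux ∝ 1/d², so Δm = 5 log₁₀(d₂/d₁) = 5 log₁₀(1600/1310) = 0.434
m₂ = m₁ + Δm = 6.37 + (0.434) = 6.804

m ≈ 6.80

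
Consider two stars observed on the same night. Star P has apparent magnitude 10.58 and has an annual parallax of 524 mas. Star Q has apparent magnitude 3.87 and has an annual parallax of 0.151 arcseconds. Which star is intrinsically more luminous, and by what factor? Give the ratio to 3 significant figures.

Star Q is more luminous, by a factor of 5820.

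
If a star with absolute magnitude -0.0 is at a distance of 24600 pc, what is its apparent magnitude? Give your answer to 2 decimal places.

m = M + 5 log₁₀ d − 5 = -0.0 + 5·4.3909 − 5 = 16.955

m ≈ 16.95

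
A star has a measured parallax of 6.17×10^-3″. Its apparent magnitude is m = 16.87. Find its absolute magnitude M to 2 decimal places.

M ≈ 10.82

d = 1/p = 1/6.17×10^-3″ = 162.1 pc
5 log₁₀(d/10 pc) = 5 log₁₀(162.1) − 5 = 6.049
M = m − 5 log₁₀(d/10) = 16.87 − 6.049 = 10.821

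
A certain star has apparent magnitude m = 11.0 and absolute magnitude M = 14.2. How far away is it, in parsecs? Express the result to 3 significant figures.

d ≈ 2.29 pc

μ = m − M = -3.200
m − M = 5 log₁₀ d − 5
log₁₀ d = (m − M)/5 + 1 = 0.3600
d = 10^0.3600 = 2.291 pc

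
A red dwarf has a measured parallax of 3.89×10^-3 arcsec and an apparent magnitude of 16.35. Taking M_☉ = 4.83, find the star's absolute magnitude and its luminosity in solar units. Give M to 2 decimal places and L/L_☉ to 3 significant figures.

M ≈ 9.30; L/L_☉ ≈ 0.0163

d = 1/p = 1/3.89×10^-3″ = 257.1 pc
M = m − 5 log₁₀ d + 5 = 16.35 − 5·2.4101 + 5 = 9.300
M − M_☉ = 9.300 − 4.83 = 4.470
L/L_☉ = 10^(−0.4 × 4.470) = 0.01630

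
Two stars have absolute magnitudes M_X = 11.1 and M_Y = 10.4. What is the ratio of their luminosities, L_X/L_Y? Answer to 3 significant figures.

ΔM = M_X − M_Y = 0.7
L_X/L_Y = 10^(−0.4 ΔM) = 10^-0.280 = 0.5248

L_X/L_Y ≈ 0.525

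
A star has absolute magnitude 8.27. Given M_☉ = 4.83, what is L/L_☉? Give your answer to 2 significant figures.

L/L_☉ ≈ 0.042

M − M_☉ = 8.27 − 4.83 = 3.440
L/L_☉ = 10^(−0.4 (M − M_☉)) = 10^-1.376 = 0.04207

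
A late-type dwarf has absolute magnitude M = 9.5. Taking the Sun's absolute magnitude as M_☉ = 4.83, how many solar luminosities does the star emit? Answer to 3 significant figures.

L/L_☉ ≈ 0.0136

M − M_☉ = 9.5 − 4.83 = 4.670
L/L_☉ = 10^(−0.4 (M − M_☉)) = 10^-1.868 = 0.01355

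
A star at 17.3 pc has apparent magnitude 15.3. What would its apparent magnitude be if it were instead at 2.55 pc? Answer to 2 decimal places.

m ≈ 11.14

Flux ∝ 1/d², so Δm = 5 log₁₀(d₂/d₁) = 5 log₁₀(2.55/17.3) = -4.158
m₂ = m₁ + Δm = 15.3 + (-4.158) = 11.142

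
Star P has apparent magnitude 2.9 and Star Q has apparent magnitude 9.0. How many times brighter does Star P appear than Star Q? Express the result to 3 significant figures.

275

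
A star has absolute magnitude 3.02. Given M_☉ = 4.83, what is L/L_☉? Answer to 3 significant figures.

M − M_☉ = 3.02 − 4.83 = -1.810
L/L_☉ = 10^(−0.4 (M − M_☉)) = 10^0.724 = 5.297

L/L_☉ ≈ 5.30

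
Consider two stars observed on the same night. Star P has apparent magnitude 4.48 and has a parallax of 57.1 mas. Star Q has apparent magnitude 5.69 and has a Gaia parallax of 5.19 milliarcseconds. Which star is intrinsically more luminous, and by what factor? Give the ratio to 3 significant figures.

Star Q is more luminous, by a factor of 39.7.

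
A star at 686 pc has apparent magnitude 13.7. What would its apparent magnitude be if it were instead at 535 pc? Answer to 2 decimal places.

m ≈ 13.16

Flux ∝ 1/d², so Δm = 5 log₁₀(d₂/d₁) = 5 log₁₀(535/686) = -0.540
m₂ = m₁ + Δm = 13.7 + (-0.540) = 13.160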